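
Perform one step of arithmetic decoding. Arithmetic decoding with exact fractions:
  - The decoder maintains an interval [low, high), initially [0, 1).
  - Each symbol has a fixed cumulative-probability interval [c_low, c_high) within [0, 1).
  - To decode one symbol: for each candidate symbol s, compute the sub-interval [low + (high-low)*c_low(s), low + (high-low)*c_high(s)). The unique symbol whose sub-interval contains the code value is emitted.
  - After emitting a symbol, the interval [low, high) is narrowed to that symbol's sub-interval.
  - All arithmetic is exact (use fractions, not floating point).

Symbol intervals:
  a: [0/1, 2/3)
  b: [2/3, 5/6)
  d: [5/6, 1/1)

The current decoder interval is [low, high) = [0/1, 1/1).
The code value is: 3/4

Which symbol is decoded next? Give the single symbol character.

Answer: b

Derivation:
Interval width = high − low = 1/1 − 0/1 = 1/1
Scaled code = (code − low) / width = (3/4 − 0/1) / 1/1 = 3/4
  a: [0/1, 2/3) 
  b: [2/3, 5/6) ← scaled code falls here ✓
  d: [5/6, 1/1) 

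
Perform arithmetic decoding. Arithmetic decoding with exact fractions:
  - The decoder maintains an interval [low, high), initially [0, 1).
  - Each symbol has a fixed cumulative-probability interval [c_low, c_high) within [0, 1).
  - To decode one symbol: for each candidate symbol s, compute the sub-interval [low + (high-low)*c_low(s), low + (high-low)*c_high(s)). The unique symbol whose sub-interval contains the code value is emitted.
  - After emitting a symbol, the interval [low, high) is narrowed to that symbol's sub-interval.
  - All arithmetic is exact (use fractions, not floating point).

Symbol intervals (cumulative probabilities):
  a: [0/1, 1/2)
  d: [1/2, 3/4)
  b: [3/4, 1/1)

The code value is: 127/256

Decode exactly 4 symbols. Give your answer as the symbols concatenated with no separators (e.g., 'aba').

Answer: abbb

Derivation:
Step 1: interval [0/1, 1/1), width = 1/1 - 0/1 = 1/1
  'a': [0/1 + 1/1*0/1, 0/1 + 1/1*1/2) = [0/1, 1/2) <- contains code 127/256
  'd': [0/1 + 1/1*1/2, 0/1 + 1/1*3/4) = [1/2, 3/4)
  'b': [0/1 + 1/1*3/4, 0/1 + 1/1*1/1) = [3/4, 1/1)
  emit 'a', narrow to [0/1, 1/2)
Step 2: interval [0/1, 1/2), width = 1/2 - 0/1 = 1/2
  'a': [0/1 + 1/2*0/1, 0/1 + 1/2*1/2) = [0/1, 1/4)
  'd': [0/1 + 1/2*1/2, 0/1 + 1/2*3/4) = [1/4, 3/8)
  'b': [0/1 + 1/2*3/4, 0/1 + 1/2*1/1) = [3/8, 1/2) <- contains code 127/256
  emit 'b', narrow to [3/8, 1/2)
Step 3: interval [3/8, 1/2), width = 1/2 - 3/8 = 1/8
  'a': [3/8 + 1/8*0/1, 3/8 + 1/8*1/2) = [3/8, 7/16)
  'd': [3/8 + 1/8*1/2, 3/8 + 1/8*3/4) = [7/16, 15/32)
  'b': [3/8 + 1/8*3/4, 3/8 + 1/8*1/1) = [15/32, 1/2) <- contains code 127/256
  emit 'b', narrow to [15/32, 1/2)
Step 4: interval [15/32, 1/2), width = 1/2 - 15/32 = 1/32
  'a': [15/32 + 1/32*0/1, 15/32 + 1/32*1/2) = [15/32, 31/64)
  'd': [15/32 + 1/32*1/2, 15/32 + 1/32*3/4) = [31/64, 63/128)
  'b': [15/32 + 1/32*3/4, 15/32 + 1/32*1/1) = [63/128, 1/2) <- contains code 127/256
  emit 'b', narrow to [63/128, 1/2)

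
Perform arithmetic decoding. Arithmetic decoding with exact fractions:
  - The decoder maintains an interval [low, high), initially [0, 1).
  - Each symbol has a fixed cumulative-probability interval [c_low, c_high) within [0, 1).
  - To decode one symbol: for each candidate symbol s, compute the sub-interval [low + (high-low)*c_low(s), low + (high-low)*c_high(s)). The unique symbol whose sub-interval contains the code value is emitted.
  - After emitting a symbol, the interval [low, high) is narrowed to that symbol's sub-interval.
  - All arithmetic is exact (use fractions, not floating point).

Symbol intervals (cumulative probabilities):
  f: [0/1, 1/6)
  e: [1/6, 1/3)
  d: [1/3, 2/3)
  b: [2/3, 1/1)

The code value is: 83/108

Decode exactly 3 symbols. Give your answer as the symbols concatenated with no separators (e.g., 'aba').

Step 1: interval [0/1, 1/1), width = 1/1 - 0/1 = 1/1
  'f': [0/1 + 1/1*0/1, 0/1 + 1/1*1/6) = [0/1, 1/6)
  'e': [0/1 + 1/1*1/6, 0/1 + 1/1*1/3) = [1/6, 1/3)
  'd': [0/1 + 1/1*1/3, 0/1 + 1/1*2/3) = [1/3, 2/3)
  'b': [0/1 + 1/1*2/3, 0/1 + 1/1*1/1) = [2/3, 1/1) <- contains code 83/108
  emit 'b', narrow to [2/3, 1/1)
Step 2: interval [2/3, 1/1), width = 1/1 - 2/3 = 1/3
  'f': [2/3 + 1/3*0/1, 2/3 + 1/3*1/6) = [2/3, 13/18)
  'e': [2/3 + 1/3*1/6, 2/3 + 1/3*1/3) = [13/18, 7/9) <- contains code 83/108
  'd': [2/3 + 1/3*1/3, 2/3 + 1/3*2/3) = [7/9, 8/9)
  'b': [2/3 + 1/3*2/3, 2/3 + 1/3*1/1) = [8/9, 1/1)
  emit 'e', narrow to [13/18, 7/9)
Step 3: interval [13/18, 7/9), width = 7/9 - 13/18 = 1/18
  'f': [13/18 + 1/18*0/1, 13/18 + 1/18*1/6) = [13/18, 79/108)
  'e': [13/18 + 1/18*1/6, 13/18 + 1/18*1/3) = [79/108, 20/27)
  'd': [13/18 + 1/18*1/3, 13/18 + 1/18*2/3) = [20/27, 41/54)
  'b': [13/18 + 1/18*2/3, 13/18 + 1/18*1/1) = [41/54, 7/9) <- contains code 83/108
  emit 'b', narrow to [41/54, 7/9)

Answer: beb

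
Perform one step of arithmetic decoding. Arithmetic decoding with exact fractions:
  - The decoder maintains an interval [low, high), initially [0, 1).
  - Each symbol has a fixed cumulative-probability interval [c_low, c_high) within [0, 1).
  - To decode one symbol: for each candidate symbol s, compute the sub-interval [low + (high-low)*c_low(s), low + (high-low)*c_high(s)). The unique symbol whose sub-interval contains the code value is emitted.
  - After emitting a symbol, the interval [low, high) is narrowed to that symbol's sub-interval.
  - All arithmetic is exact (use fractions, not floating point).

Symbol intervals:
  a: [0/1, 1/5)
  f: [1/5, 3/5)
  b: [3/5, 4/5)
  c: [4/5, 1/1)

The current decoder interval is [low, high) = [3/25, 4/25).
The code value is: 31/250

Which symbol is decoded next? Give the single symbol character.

Answer: a

Derivation:
Interval width = high − low = 4/25 − 3/25 = 1/25
Scaled code = (code − low) / width = (31/250 − 3/25) / 1/25 = 1/10
  a: [0/1, 1/5) ← scaled code falls here ✓
  f: [1/5, 3/5) 
  b: [3/5, 4/5) 
  c: [4/5, 1/1) 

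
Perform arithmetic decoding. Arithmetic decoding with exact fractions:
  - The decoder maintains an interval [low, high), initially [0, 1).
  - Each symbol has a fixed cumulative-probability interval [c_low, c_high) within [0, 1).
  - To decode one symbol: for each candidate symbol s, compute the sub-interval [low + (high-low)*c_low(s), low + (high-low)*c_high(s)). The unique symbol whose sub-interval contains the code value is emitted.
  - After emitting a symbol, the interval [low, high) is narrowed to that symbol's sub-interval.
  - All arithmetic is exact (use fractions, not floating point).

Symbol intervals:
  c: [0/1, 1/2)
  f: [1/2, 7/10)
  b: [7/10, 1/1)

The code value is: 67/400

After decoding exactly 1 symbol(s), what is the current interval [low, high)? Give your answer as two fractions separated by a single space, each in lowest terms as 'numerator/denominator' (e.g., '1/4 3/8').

Answer: 0/1 1/2

Derivation:
Step 1: interval [0/1, 1/1), width = 1/1 - 0/1 = 1/1
  'c': [0/1 + 1/1*0/1, 0/1 + 1/1*1/2) = [0/1, 1/2) <- contains code 67/400
  'f': [0/1 + 1/1*1/2, 0/1 + 1/1*7/10) = [1/2, 7/10)
  'b': [0/1 + 1/1*7/10, 0/1 + 1/1*1/1) = [7/10, 1/1)
  emit 'c', narrow to [0/1, 1/2)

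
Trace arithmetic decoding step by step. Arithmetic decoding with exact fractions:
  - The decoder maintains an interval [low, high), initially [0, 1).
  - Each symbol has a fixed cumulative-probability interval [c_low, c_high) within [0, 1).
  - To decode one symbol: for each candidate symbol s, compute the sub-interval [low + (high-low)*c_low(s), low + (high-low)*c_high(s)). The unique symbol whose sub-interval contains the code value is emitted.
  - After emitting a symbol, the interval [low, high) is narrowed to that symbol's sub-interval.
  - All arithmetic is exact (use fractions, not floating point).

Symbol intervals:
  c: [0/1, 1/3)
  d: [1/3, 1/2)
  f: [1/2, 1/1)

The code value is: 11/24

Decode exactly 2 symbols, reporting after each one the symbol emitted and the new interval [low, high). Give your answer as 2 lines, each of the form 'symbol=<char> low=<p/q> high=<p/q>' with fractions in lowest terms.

Step 1: interval [0/1, 1/1), width = 1/1 - 0/1 = 1/1
  'c': [0/1 + 1/1*0/1, 0/1 + 1/1*1/3) = [0/1, 1/3)
  'd': [0/1 + 1/1*1/3, 0/1 + 1/1*1/2) = [1/3, 1/2) <- contains code 11/24
  'f': [0/1 + 1/1*1/2, 0/1 + 1/1*1/1) = [1/2, 1/1)
  emit 'd', narrow to [1/3, 1/2)
Step 2: interval [1/3, 1/2), width = 1/2 - 1/3 = 1/6
  'c': [1/3 + 1/6*0/1, 1/3 + 1/6*1/3) = [1/3, 7/18)
  'd': [1/3 + 1/6*1/3, 1/3 + 1/6*1/2) = [7/18, 5/12)
  'f': [1/3 + 1/6*1/2, 1/3 + 1/6*1/1) = [5/12, 1/2) <- contains code 11/24
  emit 'f', narrow to [5/12, 1/2)

Answer: symbol=d low=1/3 high=1/2
symbol=f low=5/12 high=1/2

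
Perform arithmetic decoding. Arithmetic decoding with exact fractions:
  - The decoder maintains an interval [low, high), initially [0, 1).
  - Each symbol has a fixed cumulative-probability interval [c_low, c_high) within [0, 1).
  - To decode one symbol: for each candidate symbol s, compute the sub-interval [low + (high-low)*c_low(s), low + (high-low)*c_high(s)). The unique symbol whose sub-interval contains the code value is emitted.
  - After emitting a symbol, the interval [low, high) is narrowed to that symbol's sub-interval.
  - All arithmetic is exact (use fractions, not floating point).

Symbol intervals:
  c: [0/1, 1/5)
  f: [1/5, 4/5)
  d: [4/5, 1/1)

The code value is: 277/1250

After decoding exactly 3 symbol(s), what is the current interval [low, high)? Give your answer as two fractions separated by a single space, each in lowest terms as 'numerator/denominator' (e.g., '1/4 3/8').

Step 1: interval [0/1, 1/1), width = 1/1 - 0/1 = 1/1
  'c': [0/1 + 1/1*0/1, 0/1 + 1/1*1/5) = [0/1, 1/5)
  'f': [0/1 + 1/1*1/5, 0/1 + 1/1*4/5) = [1/5, 4/5) <- contains code 277/1250
  'd': [0/1 + 1/1*4/5, 0/1 + 1/1*1/1) = [4/5, 1/1)
  emit 'f', narrow to [1/5, 4/5)
Step 2: interval [1/5, 4/5), width = 4/5 - 1/5 = 3/5
  'c': [1/5 + 3/5*0/1, 1/5 + 3/5*1/5) = [1/5, 8/25) <- contains code 277/1250
  'f': [1/5 + 3/5*1/5, 1/5 + 3/5*4/5) = [8/25, 17/25)
  'd': [1/5 + 3/5*4/5, 1/5 + 3/5*1/1) = [17/25, 4/5)
  emit 'c', narrow to [1/5, 8/25)
Step 3: interval [1/5, 8/25), width = 8/25 - 1/5 = 3/25
  'c': [1/5 + 3/25*0/1, 1/5 + 3/25*1/5) = [1/5, 28/125) <- contains code 277/1250
  'f': [1/5 + 3/25*1/5, 1/5 + 3/25*4/5) = [28/125, 37/125)
  'd': [1/5 + 3/25*4/5, 1/5 + 3/25*1/1) = [37/125, 8/25)
  emit 'c', narrow to [1/5, 28/125)

Answer: 1/5 28/125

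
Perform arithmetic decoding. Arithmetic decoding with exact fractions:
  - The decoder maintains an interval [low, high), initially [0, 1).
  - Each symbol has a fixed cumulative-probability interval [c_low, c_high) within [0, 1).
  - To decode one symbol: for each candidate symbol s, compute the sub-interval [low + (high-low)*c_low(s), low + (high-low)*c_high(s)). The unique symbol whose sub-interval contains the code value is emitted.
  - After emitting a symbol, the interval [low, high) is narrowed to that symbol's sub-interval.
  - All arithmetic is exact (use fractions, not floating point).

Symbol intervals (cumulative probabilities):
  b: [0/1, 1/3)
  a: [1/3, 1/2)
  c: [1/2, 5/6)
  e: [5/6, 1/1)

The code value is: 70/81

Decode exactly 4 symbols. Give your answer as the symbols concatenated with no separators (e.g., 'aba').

Step 1: interval [0/1, 1/1), width = 1/1 - 0/1 = 1/1
  'b': [0/1 + 1/1*0/1, 0/1 + 1/1*1/3) = [0/1, 1/3)
  'a': [0/1 + 1/1*1/3, 0/1 + 1/1*1/2) = [1/3, 1/2)
  'c': [0/1 + 1/1*1/2, 0/1 + 1/1*5/6) = [1/2, 5/6)
  'e': [0/1 + 1/1*5/6, 0/1 + 1/1*1/1) = [5/6, 1/1) <- contains code 70/81
  emit 'e', narrow to [5/6, 1/1)
Step 2: interval [5/6, 1/1), width = 1/1 - 5/6 = 1/6
  'b': [5/6 + 1/6*0/1, 5/6 + 1/6*1/3) = [5/6, 8/9) <- contains code 70/81
  'a': [5/6 + 1/6*1/3, 5/6 + 1/6*1/2) = [8/9, 11/12)
  'c': [5/6 + 1/6*1/2, 5/6 + 1/6*5/6) = [11/12, 35/36)
  'e': [5/6 + 1/6*5/6, 5/6 + 1/6*1/1) = [35/36, 1/1)
  emit 'b', narrow to [5/6, 8/9)
Step 3: interval [5/6, 8/9), width = 8/9 - 5/6 = 1/18
  'b': [5/6 + 1/18*0/1, 5/6 + 1/18*1/3) = [5/6, 23/27)
  'a': [5/6 + 1/18*1/3, 5/6 + 1/18*1/2) = [23/27, 31/36)
  'c': [5/6 + 1/18*1/2, 5/6 + 1/18*5/6) = [31/36, 95/108) <- contains code 70/81
  'e': [5/6 + 1/18*5/6, 5/6 + 1/18*1/1) = [95/108, 8/9)
  emit 'c', narrow to [31/36, 95/108)
Step 4: interval [31/36, 95/108), width = 95/108 - 31/36 = 1/54
  'b': [31/36 + 1/54*0/1, 31/36 + 1/54*1/3) = [31/36, 281/324) <- contains code 70/81
  'a': [31/36 + 1/54*1/3, 31/36 + 1/54*1/2) = [281/324, 47/54)
  'c': [31/36 + 1/54*1/2, 31/36 + 1/54*5/6) = [47/54, 71/81)
  'e': [31/36 + 1/54*5/6, 31/36 + 1/54*1/1) = [71/81, 95/108)
  emit 'b', narrow to [31/36, 281/324)

Answer: ebcb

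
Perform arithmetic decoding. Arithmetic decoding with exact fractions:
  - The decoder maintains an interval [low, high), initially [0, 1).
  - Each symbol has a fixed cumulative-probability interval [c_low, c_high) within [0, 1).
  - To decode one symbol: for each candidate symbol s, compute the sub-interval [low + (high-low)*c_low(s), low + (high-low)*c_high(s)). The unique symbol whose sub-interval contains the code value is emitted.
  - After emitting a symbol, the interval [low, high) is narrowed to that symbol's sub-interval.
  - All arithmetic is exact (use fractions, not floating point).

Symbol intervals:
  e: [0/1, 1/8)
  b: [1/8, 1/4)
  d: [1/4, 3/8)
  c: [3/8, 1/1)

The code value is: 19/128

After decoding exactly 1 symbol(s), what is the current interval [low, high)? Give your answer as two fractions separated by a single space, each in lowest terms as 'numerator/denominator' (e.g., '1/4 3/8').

Step 1: interval [0/1, 1/1), width = 1/1 - 0/1 = 1/1
  'e': [0/1 + 1/1*0/1, 0/1 + 1/1*1/8) = [0/1, 1/8)
  'b': [0/1 + 1/1*1/8, 0/1 + 1/1*1/4) = [1/8, 1/4) <- contains code 19/128
  'd': [0/1 + 1/1*1/4, 0/1 + 1/1*3/8) = [1/4, 3/8)
  'c': [0/1 + 1/1*3/8, 0/1 + 1/1*1/1) = [3/8, 1/1)
  emit 'b', narrow to [1/8, 1/4)

Answer: 1/8 1/4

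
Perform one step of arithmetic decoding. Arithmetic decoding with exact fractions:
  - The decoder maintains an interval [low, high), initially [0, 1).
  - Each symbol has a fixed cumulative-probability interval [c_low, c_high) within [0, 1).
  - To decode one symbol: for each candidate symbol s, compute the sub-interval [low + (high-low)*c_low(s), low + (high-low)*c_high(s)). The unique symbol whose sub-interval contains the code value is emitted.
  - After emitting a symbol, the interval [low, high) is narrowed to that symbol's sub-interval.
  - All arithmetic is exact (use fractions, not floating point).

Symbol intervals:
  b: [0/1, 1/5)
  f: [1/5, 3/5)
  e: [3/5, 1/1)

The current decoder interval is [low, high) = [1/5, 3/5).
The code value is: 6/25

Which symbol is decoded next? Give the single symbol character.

Interval width = high − low = 3/5 − 1/5 = 2/5
Scaled code = (code − low) / width = (6/25 − 1/5) / 2/5 = 1/10
  b: [0/1, 1/5) ← scaled code falls here ✓
  f: [1/5, 3/5) 
  e: [3/5, 1/1) 

Answer: b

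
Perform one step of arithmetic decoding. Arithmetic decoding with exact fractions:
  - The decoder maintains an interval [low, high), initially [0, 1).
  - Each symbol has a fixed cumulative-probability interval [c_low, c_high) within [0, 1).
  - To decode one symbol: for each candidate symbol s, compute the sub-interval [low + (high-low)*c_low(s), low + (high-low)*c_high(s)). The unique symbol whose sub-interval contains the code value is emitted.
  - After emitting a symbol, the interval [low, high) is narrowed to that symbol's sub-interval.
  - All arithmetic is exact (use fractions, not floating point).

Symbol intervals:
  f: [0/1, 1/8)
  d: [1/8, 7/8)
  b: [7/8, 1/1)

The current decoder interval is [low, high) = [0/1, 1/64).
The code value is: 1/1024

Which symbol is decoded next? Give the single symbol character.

Interval width = high − low = 1/64 − 0/1 = 1/64
Scaled code = (code − low) / width = (1/1024 − 0/1) / 1/64 = 1/16
  f: [0/1, 1/8) ← scaled code falls here ✓
  d: [1/8, 7/8) 
  b: [7/8, 1/1) 

Answer: f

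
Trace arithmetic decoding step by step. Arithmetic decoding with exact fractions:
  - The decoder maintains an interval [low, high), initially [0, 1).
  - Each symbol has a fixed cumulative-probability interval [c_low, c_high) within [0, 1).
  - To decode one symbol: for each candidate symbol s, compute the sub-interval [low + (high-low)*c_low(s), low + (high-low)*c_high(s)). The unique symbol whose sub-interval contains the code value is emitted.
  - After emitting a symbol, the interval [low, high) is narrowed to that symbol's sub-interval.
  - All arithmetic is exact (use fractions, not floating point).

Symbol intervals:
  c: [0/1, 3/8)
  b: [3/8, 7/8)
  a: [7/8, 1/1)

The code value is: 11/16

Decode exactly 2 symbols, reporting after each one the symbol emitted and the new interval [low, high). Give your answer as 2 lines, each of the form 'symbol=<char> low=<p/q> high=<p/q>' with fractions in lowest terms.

Step 1: interval [0/1, 1/1), width = 1/1 - 0/1 = 1/1
  'c': [0/1 + 1/1*0/1, 0/1 + 1/1*3/8) = [0/1, 3/8)
  'b': [0/1 + 1/1*3/8, 0/1 + 1/1*7/8) = [3/8, 7/8) <- contains code 11/16
  'a': [0/1 + 1/1*7/8, 0/1 + 1/1*1/1) = [7/8, 1/1)
  emit 'b', narrow to [3/8, 7/8)
Step 2: interval [3/8, 7/8), width = 7/8 - 3/8 = 1/2
  'c': [3/8 + 1/2*0/1, 3/8 + 1/2*3/8) = [3/8, 9/16)
  'b': [3/8 + 1/2*3/8, 3/8 + 1/2*7/8) = [9/16, 13/16) <- contains code 11/16
  'a': [3/8 + 1/2*7/8, 3/8 + 1/2*1/1) = [13/16, 7/8)
  emit 'b', narrow to [9/16, 13/16)

Answer: symbol=b low=3/8 high=7/8
symbol=b low=9/16 high=13/16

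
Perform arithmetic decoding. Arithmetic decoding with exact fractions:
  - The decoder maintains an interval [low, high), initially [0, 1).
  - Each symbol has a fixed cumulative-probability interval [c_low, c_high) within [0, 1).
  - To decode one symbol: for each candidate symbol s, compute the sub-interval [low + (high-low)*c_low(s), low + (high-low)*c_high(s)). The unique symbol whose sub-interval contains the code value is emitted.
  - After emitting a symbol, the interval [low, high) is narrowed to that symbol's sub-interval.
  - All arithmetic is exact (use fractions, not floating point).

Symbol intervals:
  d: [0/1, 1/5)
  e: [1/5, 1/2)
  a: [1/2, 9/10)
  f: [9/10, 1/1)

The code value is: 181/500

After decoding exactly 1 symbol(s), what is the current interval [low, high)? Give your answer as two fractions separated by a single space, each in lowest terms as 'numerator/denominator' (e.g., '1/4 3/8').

Step 1: interval [0/1, 1/1), width = 1/1 - 0/1 = 1/1
  'd': [0/1 + 1/1*0/1, 0/1 + 1/1*1/5) = [0/1, 1/5)
  'e': [0/1 + 1/1*1/5, 0/1 + 1/1*1/2) = [1/5, 1/2) <- contains code 181/500
  'a': [0/1 + 1/1*1/2, 0/1 + 1/1*9/10) = [1/2, 9/10)
  'f': [0/1 + 1/1*9/10, 0/1 + 1/1*1/1) = [9/10, 1/1)
  emit 'e', narrow to [1/5, 1/2)

Answer: 1/5 1/2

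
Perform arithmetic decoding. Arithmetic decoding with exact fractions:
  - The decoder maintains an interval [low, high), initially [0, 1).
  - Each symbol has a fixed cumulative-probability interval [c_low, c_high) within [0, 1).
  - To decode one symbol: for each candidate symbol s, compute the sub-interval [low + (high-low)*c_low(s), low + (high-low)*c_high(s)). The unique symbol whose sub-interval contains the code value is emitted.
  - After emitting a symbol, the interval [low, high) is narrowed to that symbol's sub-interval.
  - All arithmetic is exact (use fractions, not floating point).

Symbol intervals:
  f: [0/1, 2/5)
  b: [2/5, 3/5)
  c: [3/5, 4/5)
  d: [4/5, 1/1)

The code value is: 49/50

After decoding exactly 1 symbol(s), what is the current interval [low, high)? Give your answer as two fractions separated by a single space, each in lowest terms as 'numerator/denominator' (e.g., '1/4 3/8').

Answer: 4/5 1/1

Derivation:
Step 1: interval [0/1, 1/1), width = 1/1 - 0/1 = 1/1
  'f': [0/1 + 1/1*0/1, 0/1 + 1/1*2/5) = [0/1, 2/5)
  'b': [0/1 + 1/1*2/5, 0/1 + 1/1*3/5) = [2/5, 3/5)
  'c': [0/1 + 1/1*3/5, 0/1 + 1/1*4/5) = [3/5, 4/5)
  'd': [0/1 + 1/1*4/5, 0/1 + 1/1*1/1) = [4/5, 1/1) <- contains code 49/50
  emit 'd', narrow to [4/5, 1/1)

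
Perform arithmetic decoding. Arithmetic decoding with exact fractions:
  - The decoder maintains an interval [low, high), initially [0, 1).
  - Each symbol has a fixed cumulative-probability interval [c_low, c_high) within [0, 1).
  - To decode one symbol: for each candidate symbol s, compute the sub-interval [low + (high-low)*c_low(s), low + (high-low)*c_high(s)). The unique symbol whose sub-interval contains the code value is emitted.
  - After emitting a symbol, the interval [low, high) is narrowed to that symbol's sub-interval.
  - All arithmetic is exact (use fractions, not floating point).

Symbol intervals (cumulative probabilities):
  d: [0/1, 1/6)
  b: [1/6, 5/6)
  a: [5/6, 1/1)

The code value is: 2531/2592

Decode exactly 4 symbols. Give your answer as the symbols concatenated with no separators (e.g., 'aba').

Answer: aada

Derivation:
Step 1: interval [0/1, 1/1), width = 1/1 - 0/1 = 1/1
  'd': [0/1 + 1/1*0/1, 0/1 + 1/1*1/6) = [0/1, 1/6)
  'b': [0/1 + 1/1*1/6, 0/1 + 1/1*5/6) = [1/6, 5/6)
  'a': [0/1 + 1/1*5/6, 0/1 + 1/1*1/1) = [5/6, 1/1) <- contains code 2531/2592
  emit 'a', narrow to [5/6, 1/1)
Step 2: interval [5/6, 1/1), width = 1/1 - 5/6 = 1/6
  'd': [5/6 + 1/6*0/1, 5/6 + 1/6*1/6) = [5/6, 31/36)
  'b': [5/6 + 1/6*1/6, 5/6 + 1/6*5/6) = [31/36, 35/36)
  'a': [5/6 + 1/6*5/6, 5/6 + 1/6*1/1) = [35/36, 1/1) <- contains code 2531/2592
  emit 'a', narrow to [35/36, 1/1)
Step 3: interval [35/36, 1/1), width = 1/1 - 35/36 = 1/36
  'd': [35/36 + 1/36*0/1, 35/36 + 1/36*1/6) = [35/36, 211/216) <- contains code 2531/2592
  'b': [35/36 + 1/36*1/6, 35/36 + 1/36*5/6) = [211/216, 215/216)
  'a': [35/36 + 1/36*5/6, 35/36 + 1/36*1/1) = [215/216, 1/1)
  emit 'd', narrow to [35/36, 211/216)
Step 4: interval [35/36, 211/216), width = 211/216 - 35/36 = 1/216
  'd': [35/36 + 1/216*0/1, 35/36 + 1/216*1/6) = [35/36, 1261/1296)
  'b': [35/36 + 1/216*1/6, 35/36 + 1/216*5/6) = [1261/1296, 1265/1296)
  'a': [35/36 + 1/216*5/6, 35/36 + 1/216*1/1) = [1265/1296, 211/216) <- contains code 2531/2592
  emit 'a', narrow to [1265/1296, 211/216)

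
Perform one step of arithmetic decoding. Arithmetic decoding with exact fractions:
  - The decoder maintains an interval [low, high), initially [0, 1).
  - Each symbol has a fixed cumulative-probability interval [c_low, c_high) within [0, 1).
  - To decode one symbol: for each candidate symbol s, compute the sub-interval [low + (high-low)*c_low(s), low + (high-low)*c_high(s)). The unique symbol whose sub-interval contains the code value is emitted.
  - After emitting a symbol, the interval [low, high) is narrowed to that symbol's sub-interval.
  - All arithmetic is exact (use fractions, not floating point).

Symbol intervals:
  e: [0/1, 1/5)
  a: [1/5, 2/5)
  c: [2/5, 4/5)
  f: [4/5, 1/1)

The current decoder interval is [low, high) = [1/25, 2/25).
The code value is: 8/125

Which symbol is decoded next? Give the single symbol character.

Interval width = high − low = 2/25 − 1/25 = 1/25
Scaled code = (code − low) / width = (8/125 − 1/25) / 1/25 = 3/5
  e: [0/1, 1/5) 
  a: [1/5, 2/5) 
  c: [2/5, 4/5) ← scaled code falls here ✓
  f: [4/5, 1/1) 

Answer: c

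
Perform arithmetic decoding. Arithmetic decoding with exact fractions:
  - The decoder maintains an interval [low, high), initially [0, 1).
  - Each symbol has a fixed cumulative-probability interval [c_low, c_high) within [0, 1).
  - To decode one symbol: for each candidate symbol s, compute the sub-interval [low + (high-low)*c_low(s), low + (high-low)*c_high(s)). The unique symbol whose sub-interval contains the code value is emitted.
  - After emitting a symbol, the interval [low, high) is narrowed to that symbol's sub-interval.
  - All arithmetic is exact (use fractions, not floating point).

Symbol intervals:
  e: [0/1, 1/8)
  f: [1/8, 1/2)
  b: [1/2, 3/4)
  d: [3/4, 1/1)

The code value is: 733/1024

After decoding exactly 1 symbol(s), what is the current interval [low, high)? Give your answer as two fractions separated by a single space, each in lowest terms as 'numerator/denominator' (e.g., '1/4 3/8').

Step 1: interval [0/1, 1/1), width = 1/1 - 0/1 = 1/1
  'e': [0/1 + 1/1*0/1, 0/1 + 1/1*1/8) = [0/1, 1/8)
  'f': [0/1 + 1/1*1/8, 0/1 + 1/1*1/2) = [1/8, 1/2)
  'b': [0/1 + 1/1*1/2, 0/1 + 1/1*3/4) = [1/2, 3/4) <- contains code 733/1024
  'd': [0/1 + 1/1*3/4, 0/1 + 1/1*1/1) = [3/4, 1/1)
  emit 'b', narrow to [1/2, 3/4)

Answer: 1/2 3/4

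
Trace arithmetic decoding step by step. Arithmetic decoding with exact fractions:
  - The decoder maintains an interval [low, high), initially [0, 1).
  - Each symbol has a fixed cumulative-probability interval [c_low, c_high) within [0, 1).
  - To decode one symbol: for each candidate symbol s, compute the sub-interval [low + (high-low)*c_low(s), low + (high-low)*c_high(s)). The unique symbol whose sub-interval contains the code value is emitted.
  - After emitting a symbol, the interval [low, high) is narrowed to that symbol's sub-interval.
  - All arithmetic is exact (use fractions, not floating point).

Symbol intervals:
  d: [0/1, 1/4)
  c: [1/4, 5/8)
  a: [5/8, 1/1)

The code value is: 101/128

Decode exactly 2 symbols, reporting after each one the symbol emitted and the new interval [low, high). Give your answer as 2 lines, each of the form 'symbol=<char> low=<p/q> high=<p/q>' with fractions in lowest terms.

Answer: symbol=a low=5/8 high=1/1
symbol=c low=23/32 high=55/64

Derivation:
Step 1: interval [0/1, 1/1), width = 1/1 - 0/1 = 1/1
  'd': [0/1 + 1/1*0/1, 0/1 + 1/1*1/4) = [0/1, 1/4)
  'c': [0/1 + 1/1*1/4, 0/1 + 1/1*5/8) = [1/4, 5/8)
  'a': [0/1 + 1/1*5/8, 0/1 + 1/1*1/1) = [5/8, 1/1) <- contains code 101/128
  emit 'a', narrow to [5/8, 1/1)
Step 2: interval [5/8, 1/1), width = 1/1 - 5/8 = 3/8
  'd': [5/8 + 3/8*0/1, 5/8 + 3/8*1/4) = [5/8, 23/32)
  'c': [5/8 + 3/8*1/4, 5/8 + 3/8*5/8) = [23/32, 55/64) <- contains code 101/128
  'a': [5/8 + 3/8*5/8, 5/8 + 3/8*1/1) = [55/64, 1/1)
  emit 'c', narrow to [23/32, 55/64)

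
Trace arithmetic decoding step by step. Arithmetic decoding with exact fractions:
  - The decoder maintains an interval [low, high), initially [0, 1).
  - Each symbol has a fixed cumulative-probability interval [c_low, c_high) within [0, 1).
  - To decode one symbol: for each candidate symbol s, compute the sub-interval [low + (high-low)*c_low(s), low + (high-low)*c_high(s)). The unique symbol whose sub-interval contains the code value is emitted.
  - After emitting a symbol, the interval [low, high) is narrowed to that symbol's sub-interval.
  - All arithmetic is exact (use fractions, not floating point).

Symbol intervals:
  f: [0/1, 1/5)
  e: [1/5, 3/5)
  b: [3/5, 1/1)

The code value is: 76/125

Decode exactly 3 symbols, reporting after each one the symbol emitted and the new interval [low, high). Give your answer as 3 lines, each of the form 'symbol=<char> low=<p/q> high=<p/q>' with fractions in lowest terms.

Step 1: interval [0/1, 1/1), width = 1/1 - 0/1 = 1/1
  'f': [0/1 + 1/1*0/1, 0/1 + 1/1*1/5) = [0/1, 1/5)
  'e': [0/1 + 1/1*1/5, 0/1 + 1/1*3/5) = [1/5, 3/5)
  'b': [0/1 + 1/1*3/5, 0/1 + 1/1*1/1) = [3/5, 1/1) <- contains code 76/125
  emit 'b', narrow to [3/5, 1/1)
Step 2: interval [3/5, 1/1), width = 1/1 - 3/5 = 2/5
  'f': [3/5 + 2/5*0/1, 3/5 + 2/5*1/5) = [3/5, 17/25) <- contains code 76/125
  'e': [3/5 + 2/5*1/5, 3/5 + 2/5*3/5) = [17/25, 21/25)
  'b': [3/5 + 2/5*3/5, 3/5 + 2/5*1/1) = [21/25, 1/1)
  emit 'f', narrow to [3/5, 17/25)
Step 3: interval [3/5, 17/25), width = 17/25 - 3/5 = 2/25
  'f': [3/5 + 2/25*0/1, 3/5 + 2/25*1/5) = [3/5, 77/125) <- contains code 76/125
  'e': [3/5 + 2/25*1/5, 3/5 + 2/25*3/5) = [77/125, 81/125)
  'b': [3/5 + 2/25*3/5, 3/5 + 2/25*1/1) = [81/125, 17/25)
  emit 'f', narrow to [3/5, 77/125)

Answer: symbol=b low=3/5 high=1/1
symbol=f low=3/5 high=17/25
symbol=f low=3/5 high=77/125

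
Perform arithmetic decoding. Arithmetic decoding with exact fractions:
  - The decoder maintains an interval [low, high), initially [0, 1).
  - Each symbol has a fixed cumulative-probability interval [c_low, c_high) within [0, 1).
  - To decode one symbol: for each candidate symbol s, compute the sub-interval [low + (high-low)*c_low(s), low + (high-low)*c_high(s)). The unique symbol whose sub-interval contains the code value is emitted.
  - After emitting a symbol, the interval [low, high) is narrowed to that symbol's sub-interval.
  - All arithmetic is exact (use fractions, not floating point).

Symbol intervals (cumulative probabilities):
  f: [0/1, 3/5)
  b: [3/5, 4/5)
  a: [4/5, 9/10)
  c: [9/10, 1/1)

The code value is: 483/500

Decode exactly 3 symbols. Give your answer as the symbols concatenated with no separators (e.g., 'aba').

Answer: cbf

Derivation:
Step 1: interval [0/1, 1/1), width = 1/1 - 0/1 = 1/1
  'f': [0/1 + 1/1*0/1, 0/1 + 1/1*3/5) = [0/1, 3/5)
  'b': [0/1 + 1/1*3/5, 0/1 + 1/1*4/5) = [3/5, 4/5)
  'a': [0/1 + 1/1*4/5, 0/1 + 1/1*9/10) = [4/5, 9/10)
  'c': [0/1 + 1/1*9/10, 0/1 + 1/1*1/1) = [9/10, 1/1) <- contains code 483/500
  emit 'c', narrow to [9/10, 1/1)
Step 2: interval [9/10, 1/1), width = 1/1 - 9/10 = 1/10
  'f': [9/10 + 1/10*0/1, 9/10 + 1/10*3/5) = [9/10, 24/25)
  'b': [9/10 + 1/10*3/5, 9/10 + 1/10*4/5) = [24/25, 49/50) <- contains code 483/500
  'a': [9/10 + 1/10*4/5, 9/10 + 1/10*9/10) = [49/50, 99/100)
  'c': [9/10 + 1/10*9/10, 9/10 + 1/10*1/1) = [99/100, 1/1)
  emit 'b', narrow to [24/25, 49/50)
Step 3: interval [24/25, 49/50), width = 49/50 - 24/25 = 1/50
  'f': [24/25 + 1/50*0/1, 24/25 + 1/50*3/5) = [24/25, 243/250) <- contains code 483/500
  'b': [24/25 + 1/50*3/5, 24/25 + 1/50*4/5) = [243/250, 122/125)
  'a': [24/25 + 1/50*4/5, 24/25 + 1/50*9/10) = [122/125, 489/500)
  'c': [24/25 + 1/50*9/10, 24/25 + 1/50*1/1) = [489/500, 49/50)
  emit 'f', narrow to [24/25, 243/250)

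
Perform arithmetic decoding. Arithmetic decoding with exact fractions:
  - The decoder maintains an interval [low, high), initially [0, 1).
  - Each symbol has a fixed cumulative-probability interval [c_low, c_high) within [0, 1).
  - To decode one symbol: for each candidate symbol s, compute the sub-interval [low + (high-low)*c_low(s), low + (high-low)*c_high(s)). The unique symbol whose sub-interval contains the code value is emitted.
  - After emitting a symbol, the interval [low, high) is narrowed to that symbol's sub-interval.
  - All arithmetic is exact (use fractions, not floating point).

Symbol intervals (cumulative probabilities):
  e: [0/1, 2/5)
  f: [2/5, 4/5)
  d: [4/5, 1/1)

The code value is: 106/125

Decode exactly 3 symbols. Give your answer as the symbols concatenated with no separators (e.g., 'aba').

Step 1: interval [0/1, 1/1), width = 1/1 - 0/1 = 1/1
  'e': [0/1 + 1/1*0/1, 0/1 + 1/1*2/5) = [0/1, 2/5)
  'f': [0/1 + 1/1*2/5, 0/1 + 1/1*4/5) = [2/5, 4/5)
  'd': [0/1 + 1/1*4/5, 0/1 + 1/1*1/1) = [4/5, 1/1) <- contains code 106/125
  emit 'd', narrow to [4/5, 1/1)
Step 2: interval [4/5, 1/1), width = 1/1 - 4/5 = 1/5
  'e': [4/5 + 1/5*0/1, 4/5 + 1/5*2/5) = [4/5, 22/25) <- contains code 106/125
  'f': [4/5 + 1/5*2/5, 4/5 + 1/5*4/5) = [22/25, 24/25)
  'd': [4/5 + 1/5*4/5, 4/5 + 1/5*1/1) = [24/25, 1/1)
  emit 'e', narrow to [4/5, 22/25)
Step 3: interval [4/5, 22/25), width = 22/25 - 4/5 = 2/25
  'e': [4/5 + 2/25*0/1, 4/5 + 2/25*2/5) = [4/5, 104/125)
  'f': [4/5 + 2/25*2/5, 4/5 + 2/25*4/5) = [104/125, 108/125) <- contains code 106/125
  'd': [4/5 + 2/25*4/5, 4/5 + 2/25*1/1) = [108/125, 22/25)
  emit 'f', narrow to [104/125, 108/125)

Answer: def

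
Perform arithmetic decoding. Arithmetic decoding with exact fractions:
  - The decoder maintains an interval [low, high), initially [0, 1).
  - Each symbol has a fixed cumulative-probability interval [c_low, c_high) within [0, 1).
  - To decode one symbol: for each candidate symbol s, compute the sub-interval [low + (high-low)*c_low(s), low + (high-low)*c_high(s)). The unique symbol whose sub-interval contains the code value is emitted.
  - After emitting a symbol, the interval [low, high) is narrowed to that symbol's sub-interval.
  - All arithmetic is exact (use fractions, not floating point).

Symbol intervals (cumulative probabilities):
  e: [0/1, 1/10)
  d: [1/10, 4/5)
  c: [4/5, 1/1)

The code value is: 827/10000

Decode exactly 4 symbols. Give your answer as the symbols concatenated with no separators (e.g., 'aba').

Answer: ecde

Derivation:
Step 1: interval [0/1, 1/1), width = 1/1 - 0/1 = 1/1
  'e': [0/1 + 1/1*0/1, 0/1 + 1/1*1/10) = [0/1, 1/10) <- contains code 827/10000
  'd': [0/1 + 1/1*1/10, 0/1 + 1/1*4/5) = [1/10, 4/5)
  'c': [0/1 + 1/1*4/5, 0/1 + 1/1*1/1) = [4/5, 1/1)
  emit 'e', narrow to [0/1, 1/10)
Step 2: interval [0/1, 1/10), width = 1/10 - 0/1 = 1/10
  'e': [0/1 + 1/10*0/1, 0/1 + 1/10*1/10) = [0/1, 1/100)
  'd': [0/1 + 1/10*1/10, 0/1 + 1/10*4/5) = [1/100, 2/25)
  'c': [0/1 + 1/10*4/5, 0/1 + 1/10*1/1) = [2/25, 1/10) <- contains code 827/10000
  emit 'c', narrow to [2/25, 1/10)
Step 3: interval [2/25, 1/10), width = 1/10 - 2/25 = 1/50
  'e': [2/25 + 1/50*0/1, 2/25 + 1/50*1/10) = [2/25, 41/500)
  'd': [2/25 + 1/50*1/10, 2/25 + 1/50*4/5) = [41/500, 12/125) <- contains code 827/10000
  'c': [2/25 + 1/50*4/5, 2/25 + 1/50*1/1) = [12/125, 1/10)
  emit 'd', narrow to [41/500, 12/125)
Step 4: interval [41/500, 12/125), width = 12/125 - 41/500 = 7/500
  'e': [41/500 + 7/500*0/1, 41/500 + 7/500*1/10) = [41/500, 417/5000) <- contains code 827/10000
  'd': [41/500 + 7/500*1/10, 41/500 + 7/500*4/5) = [417/5000, 233/2500)
  'c': [41/500 + 7/500*4/5, 41/500 + 7/500*1/1) = [233/2500, 12/125)
  emit 'e', narrow to [41/500, 417/5000)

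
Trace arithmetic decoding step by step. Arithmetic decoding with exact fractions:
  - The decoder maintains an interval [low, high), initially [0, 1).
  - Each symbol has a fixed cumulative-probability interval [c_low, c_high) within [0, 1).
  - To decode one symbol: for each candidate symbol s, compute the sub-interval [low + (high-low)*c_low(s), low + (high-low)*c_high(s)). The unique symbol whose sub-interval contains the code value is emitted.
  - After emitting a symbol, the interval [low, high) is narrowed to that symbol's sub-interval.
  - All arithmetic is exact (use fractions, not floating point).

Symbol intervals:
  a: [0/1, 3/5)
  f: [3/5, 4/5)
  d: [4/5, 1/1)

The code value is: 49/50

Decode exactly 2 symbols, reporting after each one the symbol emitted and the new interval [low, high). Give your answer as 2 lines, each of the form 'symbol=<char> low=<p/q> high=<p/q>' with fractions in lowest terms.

Answer: symbol=d low=4/5 high=1/1
symbol=d low=24/25 high=1/1

Derivation:
Step 1: interval [0/1, 1/1), width = 1/1 - 0/1 = 1/1
  'a': [0/1 + 1/1*0/1, 0/1 + 1/1*3/5) = [0/1, 3/5)
  'f': [0/1 + 1/1*3/5, 0/1 + 1/1*4/5) = [3/5, 4/5)
  'd': [0/1 + 1/1*4/5, 0/1 + 1/1*1/1) = [4/5, 1/1) <- contains code 49/50
  emit 'd', narrow to [4/5, 1/1)
Step 2: interval [4/5, 1/1), width = 1/1 - 4/5 = 1/5
  'a': [4/5 + 1/5*0/1, 4/5 + 1/5*3/5) = [4/5, 23/25)
  'f': [4/5 + 1/5*3/5, 4/5 + 1/5*4/5) = [23/25, 24/25)
  'd': [4/5 + 1/5*4/5, 4/5 + 1/5*1/1) = [24/25, 1/1) <- contains code 49/50
  emit 'd', narrow to [24/25, 1/1)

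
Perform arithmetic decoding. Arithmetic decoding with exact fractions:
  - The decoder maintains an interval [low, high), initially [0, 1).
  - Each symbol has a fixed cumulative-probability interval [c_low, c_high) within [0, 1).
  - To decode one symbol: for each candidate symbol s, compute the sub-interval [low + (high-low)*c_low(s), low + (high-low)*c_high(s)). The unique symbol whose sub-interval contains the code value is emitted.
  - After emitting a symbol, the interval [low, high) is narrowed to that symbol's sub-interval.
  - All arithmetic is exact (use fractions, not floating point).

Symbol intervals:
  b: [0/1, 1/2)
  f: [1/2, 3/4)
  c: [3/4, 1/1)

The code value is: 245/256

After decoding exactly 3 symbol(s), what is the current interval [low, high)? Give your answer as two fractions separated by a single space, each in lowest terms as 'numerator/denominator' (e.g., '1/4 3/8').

Step 1: interval [0/1, 1/1), width = 1/1 - 0/1 = 1/1
  'b': [0/1 + 1/1*0/1, 0/1 + 1/1*1/2) = [0/1, 1/2)
  'f': [0/1 + 1/1*1/2, 0/1 + 1/1*3/4) = [1/2, 3/4)
  'c': [0/1 + 1/1*3/4, 0/1 + 1/1*1/1) = [3/4, 1/1) <- contains code 245/256
  emit 'c', narrow to [3/4, 1/1)
Step 2: interval [3/4, 1/1), width = 1/1 - 3/4 = 1/4
  'b': [3/4 + 1/4*0/1, 3/4 + 1/4*1/2) = [3/4, 7/8)
  'f': [3/4 + 1/4*1/2, 3/4 + 1/4*3/4) = [7/8, 15/16)
  'c': [3/4 + 1/4*3/4, 3/4 + 1/4*1/1) = [15/16, 1/1) <- contains code 245/256
  emit 'c', narrow to [15/16, 1/1)
Step 3: interval [15/16, 1/1), width = 1/1 - 15/16 = 1/16
  'b': [15/16 + 1/16*0/1, 15/16 + 1/16*1/2) = [15/16, 31/32) <- contains code 245/256
  'f': [15/16 + 1/16*1/2, 15/16 + 1/16*3/4) = [31/32, 63/64)
  'c': [15/16 + 1/16*3/4, 15/16 + 1/16*1/1) = [63/64, 1/1)
  emit 'b', narrow to [15/16, 31/32)

Answer: 15/16 31/32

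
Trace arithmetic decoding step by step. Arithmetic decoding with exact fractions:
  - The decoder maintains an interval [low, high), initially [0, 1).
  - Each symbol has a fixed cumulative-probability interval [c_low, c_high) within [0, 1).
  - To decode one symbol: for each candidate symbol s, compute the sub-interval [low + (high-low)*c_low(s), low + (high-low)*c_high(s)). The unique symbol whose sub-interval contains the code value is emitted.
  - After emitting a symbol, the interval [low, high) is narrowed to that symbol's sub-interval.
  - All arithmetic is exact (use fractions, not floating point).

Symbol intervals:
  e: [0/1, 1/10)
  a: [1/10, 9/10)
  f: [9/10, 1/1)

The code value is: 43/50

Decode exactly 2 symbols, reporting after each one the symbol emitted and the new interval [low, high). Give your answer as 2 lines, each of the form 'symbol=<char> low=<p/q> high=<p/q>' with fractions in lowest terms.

Answer: symbol=a low=1/10 high=9/10
symbol=f low=41/50 high=9/10

Derivation:
Step 1: interval [0/1, 1/1), width = 1/1 - 0/1 = 1/1
  'e': [0/1 + 1/1*0/1, 0/1 + 1/1*1/10) = [0/1, 1/10)
  'a': [0/1 + 1/1*1/10, 0/1 + 1/1*9/10) = [1/10, 9/10) <- contains code 43/50
  'f': [0/1 + 1/1*9/10, 0/1 + 1/1*1/1) = [9/10, 1/1)
  emit 'a', narrow to [1/10, 9/10)
Step 2: interval [1/10, 9/10), width = 9/10 - 1/10 = 4/5
  'e': [1/10 + 4/5*0/1, 1/10 + 4/5*1/10) = [1/10, 9/50)
  'a': [1/10 + 4/5*1/10, 1/10 + 4/5*9/10) = [9/50, 41/50)
  'f': [1/10 + 4/5*9/10, 1/10 + 4/5*1/1) = [41/50, 9/10) <- contains code 43/50
  emit 'f', narrow to [41/50, 9/10)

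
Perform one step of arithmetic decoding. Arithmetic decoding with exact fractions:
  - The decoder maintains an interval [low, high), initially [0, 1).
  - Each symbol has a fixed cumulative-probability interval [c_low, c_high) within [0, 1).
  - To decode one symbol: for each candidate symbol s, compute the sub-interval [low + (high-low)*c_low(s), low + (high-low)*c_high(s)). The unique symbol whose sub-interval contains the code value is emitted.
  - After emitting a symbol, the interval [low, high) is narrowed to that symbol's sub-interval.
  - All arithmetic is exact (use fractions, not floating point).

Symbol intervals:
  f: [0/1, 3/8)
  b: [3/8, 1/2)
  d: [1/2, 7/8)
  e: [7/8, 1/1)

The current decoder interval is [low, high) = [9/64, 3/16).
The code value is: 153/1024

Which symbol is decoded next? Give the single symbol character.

Answer: f

Derivation:
Interval width = high − low = 3/16 − 9/64 = 3/64
Scaled code = (code − low) / width = (153/1024 − 9/64) / 3/64 = 3/16
  f: [0/1, 3/8) ← scaled code falls here ✓
  b: [3/8, 1/2) 
  d: [1/2, 7/8) 
  e: [7/8, 1/1) 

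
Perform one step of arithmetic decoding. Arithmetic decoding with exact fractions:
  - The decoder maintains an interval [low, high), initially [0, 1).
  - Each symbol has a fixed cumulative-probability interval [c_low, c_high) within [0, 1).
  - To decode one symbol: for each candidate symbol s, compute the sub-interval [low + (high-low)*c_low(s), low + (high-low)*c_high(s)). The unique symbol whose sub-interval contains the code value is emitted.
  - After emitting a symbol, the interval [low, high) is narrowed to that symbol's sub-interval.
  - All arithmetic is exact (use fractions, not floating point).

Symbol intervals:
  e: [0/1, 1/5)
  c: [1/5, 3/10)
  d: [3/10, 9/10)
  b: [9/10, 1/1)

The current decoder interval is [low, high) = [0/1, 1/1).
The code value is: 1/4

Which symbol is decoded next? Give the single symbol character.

Interval width = high − low = 1/1 − 0/1 = 1/1
Scaled code = (code − low) / width = (1/4 − 0/1) / 1/1 = 1/4
  e: [0/1, 1/5) 
  c: [1/5, 3/10) ← scaled code falls here ✓
  d: [3/10, 9/10) 
  b: [9/10, 1/1) 

Answer: c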